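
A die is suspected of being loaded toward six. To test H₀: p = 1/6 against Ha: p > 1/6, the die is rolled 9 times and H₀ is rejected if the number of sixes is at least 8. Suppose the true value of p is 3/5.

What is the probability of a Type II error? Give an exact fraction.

Under the alternative p = 3/5, K ~ Binomial(9, 3/5); β is the probability the test does not reject, P(K < 8).
Summing C(9,j)·(3/5)^j·(2/5)^{9-j} for j = 0..7 gives 1815344/1953125.

1815344/1953125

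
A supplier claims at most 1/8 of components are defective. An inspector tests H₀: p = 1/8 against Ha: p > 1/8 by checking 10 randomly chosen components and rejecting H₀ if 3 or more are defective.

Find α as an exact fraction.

32078615/268435456

The significance level is the probability, assuming p = 1/8, of seeing 3 or more defectives in 10 draws.
Computing the lower-tail complement: 1 − 236356841/268435456 = 32078615/268435456.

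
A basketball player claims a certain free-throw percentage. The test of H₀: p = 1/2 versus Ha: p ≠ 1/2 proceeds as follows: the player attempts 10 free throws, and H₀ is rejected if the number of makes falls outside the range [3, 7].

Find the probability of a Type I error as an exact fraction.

7/64

The significance level is the null-hypothesis probability of the rejection region {≤2} ∪ {≥8}.
The two tails are symmetric, so α = 2·(1 + 10 + 45)/2^10 = 112/1024 = 7/64.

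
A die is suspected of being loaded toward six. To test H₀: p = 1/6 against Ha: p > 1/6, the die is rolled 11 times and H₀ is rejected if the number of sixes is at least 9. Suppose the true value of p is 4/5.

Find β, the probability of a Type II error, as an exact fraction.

3736313/9765625

A Type II error is failing to reject when Ha holds: with p = 4/5, β = P(Y ≤ 8).
Adding the binomial probabilities P(Y=0)+…+P(Y=8) at p = 4/5 gives 3736313/9765625.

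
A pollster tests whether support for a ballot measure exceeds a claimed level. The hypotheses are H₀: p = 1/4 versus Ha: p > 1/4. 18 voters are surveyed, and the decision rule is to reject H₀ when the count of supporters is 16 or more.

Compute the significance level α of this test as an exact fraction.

Under H₀, X ~ Binomial(18, 1/4), and α = P(X ≥ 16).
Adding the binomial terms for j = 16 through 18 with p = 1/4 yields 179/8589934592.

179/8589934592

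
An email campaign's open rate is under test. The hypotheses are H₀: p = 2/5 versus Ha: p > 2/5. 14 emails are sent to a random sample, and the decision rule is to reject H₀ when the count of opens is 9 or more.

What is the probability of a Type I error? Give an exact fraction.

355950592/6103515625

α = P(reject H₀ | H₀ true) = P(X ≥ 9 | p = 2/5), with X ~ Binomial(14, 2/5).
P(X ≥ 9) = Σ_{j=9}^{14} C(14,j)·(2/5)^j·(3/5)^{14-j} = 355950592/6103515625.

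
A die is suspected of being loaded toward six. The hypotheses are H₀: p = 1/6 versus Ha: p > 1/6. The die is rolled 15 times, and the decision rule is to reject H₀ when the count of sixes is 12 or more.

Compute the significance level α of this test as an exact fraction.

7447/58773123072

Under H₀, Y ~ Binomial(15, 1/6), and α = P(Y ≥ 12).
Summing C(15,j)(1/6)^j(5/6)^{15−j} for j = 12,…,15 gives 7447/58773123072.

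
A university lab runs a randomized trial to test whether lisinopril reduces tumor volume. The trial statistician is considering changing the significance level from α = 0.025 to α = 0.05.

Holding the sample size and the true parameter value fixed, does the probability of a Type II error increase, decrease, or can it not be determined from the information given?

Relaxing α lowers the evidence threshold; under Ha, outcomes that previously fell short now trigger rejection.

It decreases.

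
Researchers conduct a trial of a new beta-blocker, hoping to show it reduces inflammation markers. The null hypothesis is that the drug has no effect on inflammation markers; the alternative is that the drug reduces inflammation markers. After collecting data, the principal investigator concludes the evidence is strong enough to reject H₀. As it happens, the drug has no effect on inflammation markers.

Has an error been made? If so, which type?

H₀ was rejected, but H₀ is actually true.
Rejecting a true null hypothesis is a Type I error (false positive).

Type I error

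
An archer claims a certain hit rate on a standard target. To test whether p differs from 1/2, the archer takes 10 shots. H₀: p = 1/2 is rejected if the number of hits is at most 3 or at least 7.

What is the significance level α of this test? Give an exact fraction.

11/32

Under H₀, S ~ Binomial(10, 1/2); α is the probability of landing in either tail, P(S ≤ 3) + P(S ≥ 7).
Each tail has probability (1 + 10 + 45 + 120)/1024; doubling gives α = 352/1024 = 11/32.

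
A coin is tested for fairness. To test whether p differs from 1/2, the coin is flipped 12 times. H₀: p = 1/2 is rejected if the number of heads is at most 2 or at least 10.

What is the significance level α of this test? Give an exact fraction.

α = P(S ≤ 2 or S ≥ 10 | p = 1/2), S ~ Binomial(12, 1/2).
The two tails are symmetric, so α = 2·(1 + 12 + 66)/2^12 = 158/4096 = 79/2048.

79/2048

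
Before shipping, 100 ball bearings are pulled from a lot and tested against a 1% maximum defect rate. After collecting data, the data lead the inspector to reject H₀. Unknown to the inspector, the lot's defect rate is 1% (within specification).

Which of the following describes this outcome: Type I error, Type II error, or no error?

The conventional null hypothesis here is that the lot's defect rate is 1% (within specification).
H₀ was rejected, but H₀ is actually true.
Rejecting a true null hypothesis is a Type I error (false positive).

Type I error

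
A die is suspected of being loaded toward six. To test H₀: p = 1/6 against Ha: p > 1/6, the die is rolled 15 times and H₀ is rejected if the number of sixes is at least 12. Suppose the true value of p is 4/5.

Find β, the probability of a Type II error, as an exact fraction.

10737240461/30517578125

β = P(fail to reject H₀ | Ha true) = P(S ≤ 11 | p = 4/5), S ~ Binomial(15, 4/5).
Summing C(15,j)·(4/5)^j·(1/5)^{15-j} for j = 0..11 gives 10737240461/30517578125.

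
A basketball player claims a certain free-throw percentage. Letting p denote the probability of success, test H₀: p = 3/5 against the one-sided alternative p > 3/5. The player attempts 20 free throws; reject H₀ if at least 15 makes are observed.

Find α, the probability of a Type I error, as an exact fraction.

11978051445297/95367431640625

The Type I error probability is α = P(X ≥ 15) computed under H₀, where X ~ Binomial(20, 3/5).
P(X ≥ 15) = Σ_{j=15}^{20} C(20,j)·(3/5)^j·(2/5)^{20-j} = 11978051445297/95367431640625.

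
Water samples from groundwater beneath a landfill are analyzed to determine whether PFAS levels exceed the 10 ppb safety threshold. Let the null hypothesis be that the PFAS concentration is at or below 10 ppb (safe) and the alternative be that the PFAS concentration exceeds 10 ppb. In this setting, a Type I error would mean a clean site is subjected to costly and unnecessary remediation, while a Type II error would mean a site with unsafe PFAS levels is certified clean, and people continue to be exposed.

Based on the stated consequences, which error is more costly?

The Type II consequence (a site with unsafe PFAS levels is certified clean, and people continue to be exposed) is more severe than the Type I consequence (a clean site is subjected to costly and unnecessary remediation).

Type II error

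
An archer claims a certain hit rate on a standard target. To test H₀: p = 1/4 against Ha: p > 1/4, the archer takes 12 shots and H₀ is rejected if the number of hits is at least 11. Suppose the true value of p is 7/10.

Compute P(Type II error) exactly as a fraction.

914974950051/1000000000000

Under the alternative p = 7/10, S ~ Binomial(12, 7/10); β is the probability the test does not reject, P(S < 11).
Summing C(12,j)·(7/10)^j·(3/10)^{12-j} for j = 0..10 gives 914974950051/1000000000000.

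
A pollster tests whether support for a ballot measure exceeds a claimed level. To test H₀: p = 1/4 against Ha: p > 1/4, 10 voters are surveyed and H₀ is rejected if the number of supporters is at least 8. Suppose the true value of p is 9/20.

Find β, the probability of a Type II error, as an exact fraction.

2489876891491/2560000000000

Under the alternative p = 9/20, Y ~ Binomial(10, 9/20); β is the probability the test does not reject, P(Y < 8).
Equivalently, β = 1 − P(Y ≥ 8) = 2489876891491/2560000000000.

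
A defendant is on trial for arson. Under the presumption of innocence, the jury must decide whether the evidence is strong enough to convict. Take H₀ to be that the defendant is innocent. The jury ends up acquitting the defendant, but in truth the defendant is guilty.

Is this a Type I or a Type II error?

'Acquitting the defendant' corresponds to failing to reject H₀.
H₀ was not rejected but H₀ is false — a Type II error (false negative).

Type II error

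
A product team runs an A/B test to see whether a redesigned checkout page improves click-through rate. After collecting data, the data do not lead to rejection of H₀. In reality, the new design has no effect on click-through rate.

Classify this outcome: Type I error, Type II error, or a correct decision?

No error — this is a correct decision.

The conventional null hypothesis here is that the new design has no effect on click-through rate.
The test retained a true H₀ — the decision matches the true state.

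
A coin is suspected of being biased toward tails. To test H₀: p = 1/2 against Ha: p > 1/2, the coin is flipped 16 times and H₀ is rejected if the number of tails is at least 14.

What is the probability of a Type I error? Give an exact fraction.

137/65536

The Type I error probability is α = P(K ≥ 14) computed under H₀, where K ~ Binomial(16, 1/2).
Summing the upper tail: (120 + 16 + 1) / 2^16 = 137/65536.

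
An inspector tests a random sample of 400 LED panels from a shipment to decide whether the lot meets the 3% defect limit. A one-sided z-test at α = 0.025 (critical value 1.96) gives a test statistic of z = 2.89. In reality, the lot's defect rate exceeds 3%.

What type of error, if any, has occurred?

The conventional null hypothesis is that the lot's defect rate is 3% (within specification).
Since z = 2.89 > z* = 1.96, H₀ is rejected.
H₀ is false (actually the lot's defect rate exceeds 3%).
The decision matches the true state — no error.

No error — this is a correct decision.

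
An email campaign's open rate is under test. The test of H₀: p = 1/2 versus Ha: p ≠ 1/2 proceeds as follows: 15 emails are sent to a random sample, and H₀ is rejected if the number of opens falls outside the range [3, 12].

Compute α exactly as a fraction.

121/16384

α = P(Y ≤ 2 or Y ≥ 13 | p = 1/2), Y ~ Binomial(15, 1/2).
Each tail has probability (1 + 15 + 105)/32768; doubling gives α = 242/32768 = 121/16384.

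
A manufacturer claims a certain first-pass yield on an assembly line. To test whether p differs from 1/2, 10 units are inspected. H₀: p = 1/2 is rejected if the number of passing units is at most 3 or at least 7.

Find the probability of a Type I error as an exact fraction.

11/32

The significance level is the null-hypothesis probability of the rejection region {≤3} ∪ {≥7}.
By symmetry, α = 2·P(Y ≤ 3) = 2·(1 + 10 + 45 + 120)/1024 = 352/1024 = 11/32.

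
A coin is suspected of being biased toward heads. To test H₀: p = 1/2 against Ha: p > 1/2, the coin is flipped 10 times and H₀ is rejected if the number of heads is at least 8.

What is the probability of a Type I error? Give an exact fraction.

7/128

The Type I error probability is α = P(Y ≥ 8) computed under H₀, where Y ~ Binomial(10, 1/2).
P(Y ≥ 8) = [C(10,8) + C(10,9) + C(10,10)] / 2^10 = (45 + 10 + 1) / 1024 = 56/1024 = 7/128.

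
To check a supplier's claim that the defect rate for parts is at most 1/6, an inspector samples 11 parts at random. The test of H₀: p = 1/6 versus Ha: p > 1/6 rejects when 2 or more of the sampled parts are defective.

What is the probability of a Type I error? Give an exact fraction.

α = P(reject H₀ | H₀ true) = P(Y ≥ 2 | p = 1/6), Y ~ Binomial(11, 1/6).
α = 1 − P(Y ≤ 1) = 1 − 9765625/22674816 = 12909191/22674816.

12909191/22674816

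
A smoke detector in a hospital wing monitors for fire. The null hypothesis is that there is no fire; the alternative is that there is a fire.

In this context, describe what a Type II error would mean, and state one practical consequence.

A Type II error would mean concluding that there is no fire (or at least failing to establish that there is a fire) when in fact there is a fire. Consequence: a real fire goes undetected.

A Type II error is failing to reject H₀ when H₀ is false.
Here that means remaining silent when actually there is a fire.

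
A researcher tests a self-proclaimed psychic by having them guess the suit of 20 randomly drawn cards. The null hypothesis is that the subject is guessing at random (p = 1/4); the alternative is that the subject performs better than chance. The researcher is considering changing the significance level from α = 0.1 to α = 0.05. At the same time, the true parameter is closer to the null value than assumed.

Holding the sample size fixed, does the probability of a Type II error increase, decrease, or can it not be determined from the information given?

It increases.

Tightening α shrinks the rejection region. When Ha holds, fewer sample outcomes clear the stricter threshold, so more fall in the acceptance region. A smaller true effect puts the Ha sampling distribution closer to H₀, so more of it falls in the non-rejection region. Both changes push β in the same direction.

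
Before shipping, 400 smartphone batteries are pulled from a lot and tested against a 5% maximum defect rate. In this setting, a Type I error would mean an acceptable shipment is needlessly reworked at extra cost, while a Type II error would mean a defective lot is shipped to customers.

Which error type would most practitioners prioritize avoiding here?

The Type II consequence (a defective lot is shipped to customers) is more severe than the Type I consequence (an acceptable shipment is needlessly reworked at extra cost).

Type II error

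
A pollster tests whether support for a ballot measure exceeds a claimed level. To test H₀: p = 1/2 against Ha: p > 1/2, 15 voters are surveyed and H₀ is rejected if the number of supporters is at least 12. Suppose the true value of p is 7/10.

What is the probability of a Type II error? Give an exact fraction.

87891509014119/125000000000000

A Type II error is failing to reject when Ha holds: with p = 7/10, β = P(S ≤ 11).
Equivalently, β = 1 − P(S ≥ 12) = 87891509014119/125000000000000.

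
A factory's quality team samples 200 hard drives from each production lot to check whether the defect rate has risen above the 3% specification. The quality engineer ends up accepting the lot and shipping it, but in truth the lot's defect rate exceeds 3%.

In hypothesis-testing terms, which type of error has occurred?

Type II error

The null hypothesis here is that the lot's defect rate is 3% (within specification).
'Accepting the lot and shipping it' corresponds to failing to reject H₀.
H₀ was not rejected but H₀ is false — a Type II error (false negative).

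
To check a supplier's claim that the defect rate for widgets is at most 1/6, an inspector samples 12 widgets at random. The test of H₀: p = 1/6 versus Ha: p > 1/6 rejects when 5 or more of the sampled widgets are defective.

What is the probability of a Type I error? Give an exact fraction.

The significance level is the probability, assuming p = 1/6, of seeing 5 or more defectives in 12 draws.
Via the complement, α = 1 − Σ_{j=0}^{4} C(12,j)(1/6)^j(5/6)^{12-j} = 13187681/362797056.

13187681/362797056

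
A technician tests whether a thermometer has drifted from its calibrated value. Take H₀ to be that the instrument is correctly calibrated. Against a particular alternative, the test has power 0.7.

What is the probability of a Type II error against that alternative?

0.3

Power = 1 − β, so β = 1 − 0.7 = 0.3.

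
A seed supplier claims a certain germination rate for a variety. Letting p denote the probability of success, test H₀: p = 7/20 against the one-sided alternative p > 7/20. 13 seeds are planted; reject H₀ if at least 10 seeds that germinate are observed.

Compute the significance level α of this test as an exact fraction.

5149806264519/2048000000000000

The Type I error probability is α = P(S ≥ 10) computed under H₀, where S ~ Binomial(13, 7/20).
Adding the binomial terms for j = 10 through 13 with p = 7/20 yields 5149806264519/2048000000000000.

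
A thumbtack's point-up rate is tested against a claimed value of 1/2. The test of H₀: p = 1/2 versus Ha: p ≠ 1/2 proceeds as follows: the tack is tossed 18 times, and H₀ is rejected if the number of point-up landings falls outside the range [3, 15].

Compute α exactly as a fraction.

43/32768

α = P(S ≤ 2 or S ≥ 16 | p = 1/2), S ~ Binomial(18, 1/2).
Each tail has probability (1 + 18 + 153)/262144; doubling gives α = 344/262144 = 43/32768.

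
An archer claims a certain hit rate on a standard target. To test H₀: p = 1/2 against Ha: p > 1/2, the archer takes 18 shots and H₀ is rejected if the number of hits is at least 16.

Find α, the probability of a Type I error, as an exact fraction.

43/65536

α = P(reject H₀ | H₀ true) = P(S ≥ 16 | p = 1/2), with S ~ Binomial(18, 1/2).
P(S ≥ 16) = [C(18,16) + C(18,17) + C(18,18)] / 2^18 = (153 + 18 + 1) / 262144 = 172/262144 = 43/65536.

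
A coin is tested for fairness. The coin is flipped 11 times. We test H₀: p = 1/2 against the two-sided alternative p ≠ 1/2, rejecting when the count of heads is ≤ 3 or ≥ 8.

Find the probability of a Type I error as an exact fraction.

The significance level is the null-hypothesis probability of the rejection region {≤3} ∪ {≥8}.
Each tail has probability (1 + 11 + 55 + 165)/2048; doubling gives α = 464/2048 = 29/128.

29/128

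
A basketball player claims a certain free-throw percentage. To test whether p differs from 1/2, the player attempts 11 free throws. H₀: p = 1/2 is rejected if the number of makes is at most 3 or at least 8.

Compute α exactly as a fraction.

α = P(K ≤ 3 or K ≥ 8 | p = 1/2), K ~ Binomial(11, 1/2).
The two tails are symmetric, so α = 2·(1 + 11 + 55 + 165)/2^11 = 464/2048 = 29/128.

29/128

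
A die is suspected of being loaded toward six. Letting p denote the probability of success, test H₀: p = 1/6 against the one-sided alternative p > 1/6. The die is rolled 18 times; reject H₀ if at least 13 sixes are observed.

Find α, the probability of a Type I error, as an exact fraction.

α = P(reject H₀ | H₀ true) = P(S ≥ 13 | p = 1/6), with S ~ Binomial(18, 1/6).
Summing C(18,j)(1/6)^j(5/6)^{18−j} for j = 13,…,18 gives 3599177/12694994583552.

3599177/12694994583552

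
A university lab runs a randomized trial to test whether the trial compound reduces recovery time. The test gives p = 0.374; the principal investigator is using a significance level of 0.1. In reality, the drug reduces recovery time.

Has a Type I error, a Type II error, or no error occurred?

Type II error

The conventional null hypothesis is that the drug has no effect on recovery time.
Since p = 0.374 ≥ α = 0.1, H₀ is not rejected.
H₀ is false (actually the drug reduces recovery time).
Failing to reject a false H₀ is a Type II error.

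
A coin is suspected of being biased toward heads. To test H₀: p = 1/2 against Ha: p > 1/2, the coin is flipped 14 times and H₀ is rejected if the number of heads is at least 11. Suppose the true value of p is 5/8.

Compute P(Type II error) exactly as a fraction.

β = P(fail to reject H₀ | Ha true) = P(S ≤ 10 | p = 5/8), S ~ Binomial(14, 5/8).
Equivalently, β = 1 − P(S ≥ 11) = 1830419739927/2199023255552.

1830419739927/2199023255552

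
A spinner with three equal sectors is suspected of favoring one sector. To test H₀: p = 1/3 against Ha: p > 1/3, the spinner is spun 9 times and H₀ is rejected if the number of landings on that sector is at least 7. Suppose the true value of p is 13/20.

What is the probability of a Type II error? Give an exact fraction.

β = P(fail to reject H₀ | Ha true) = P(Y ≤ 6 | p = 13/20), Y ~ Binomial(9, 13/20).
Summing C(9,j)·(13/20)^j·(7/20)^{9-j} for j = 0..6 gives 5301813769/8000000000.

5301813769/8000000000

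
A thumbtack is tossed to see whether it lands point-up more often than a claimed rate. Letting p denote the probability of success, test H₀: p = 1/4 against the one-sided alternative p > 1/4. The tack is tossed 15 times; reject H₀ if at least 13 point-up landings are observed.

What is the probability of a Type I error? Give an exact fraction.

Under H₀, Y ~ Binomial(15, 1/4), and α = P(Y ≥ 13).
P(Y ≥ 13) = Σ_{j=13}^{15} C(15,j)·(1/4)^j·(3/4)^{15-j} = 991/1073741824.

991/1073741824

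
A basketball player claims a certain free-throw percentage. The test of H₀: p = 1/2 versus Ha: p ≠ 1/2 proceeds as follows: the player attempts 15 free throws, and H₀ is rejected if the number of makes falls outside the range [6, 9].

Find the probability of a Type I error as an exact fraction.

Under H₀, Y ~ Binomial(15, 1/2); α is the probability of landing in either tail, P(Y ≤ 5) + P(Y ≥ 10).
Each tail has probability (1 + 15 + 105 + 455 + 1365 + 3003)/32768; doubling gives α = 9888/32768 = 309/1024.

309/1024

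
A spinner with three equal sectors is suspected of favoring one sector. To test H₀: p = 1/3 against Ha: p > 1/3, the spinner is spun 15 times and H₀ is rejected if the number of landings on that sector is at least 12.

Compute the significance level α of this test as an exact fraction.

Under H₀, K ~ Binomial(15, 1/3), and α = P(K ≥ 12).
Adding the binomial terms for j = 12 through 15 with p = 1/3 yields 4091/14348907.

4091/14348907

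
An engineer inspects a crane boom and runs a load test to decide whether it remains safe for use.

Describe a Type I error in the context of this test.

With the conventional null hypothesis that the structure meets the required load capacity (safe):
A Type I error is rejecting H₀ when H₀ is true.
Here that means closing the structure for repairs when actually the structure meets the required load capacity (safe).

A Type I error would mean concluding that the structure is structurally deficient when in fact the structure meets the required load capacity (safe).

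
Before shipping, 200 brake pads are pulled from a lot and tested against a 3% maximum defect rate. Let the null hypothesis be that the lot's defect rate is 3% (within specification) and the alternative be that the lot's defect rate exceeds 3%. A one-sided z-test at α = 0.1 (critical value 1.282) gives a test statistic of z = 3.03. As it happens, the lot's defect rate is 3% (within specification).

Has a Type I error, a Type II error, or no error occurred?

Type I error

Since z = 3.03 > z* = 1.282, H₀ is rejected.
H₀ is true (actually the lot's defect rate is 3% (within specification)).
Rejecting a true H₀ is a Type I error.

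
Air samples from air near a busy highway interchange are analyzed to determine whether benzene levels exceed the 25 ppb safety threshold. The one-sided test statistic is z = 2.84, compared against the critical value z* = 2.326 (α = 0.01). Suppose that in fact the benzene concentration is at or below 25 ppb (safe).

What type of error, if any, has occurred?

The conventional null hypothesis is that the benzene concentration is at or below 25 ppb (safe).
Since z = 2.84 > z* = 2.326, H₀ is rejected.
H₀ is true (actually the benzene concentration is at or below 25 ppb (safe)).
Rejecting a true H₀ is a Type I error.

Type I error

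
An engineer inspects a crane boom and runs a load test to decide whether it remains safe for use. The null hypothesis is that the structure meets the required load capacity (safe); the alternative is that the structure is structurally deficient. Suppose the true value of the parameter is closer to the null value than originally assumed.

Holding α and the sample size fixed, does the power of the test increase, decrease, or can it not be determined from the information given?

When the true parameter is near the null value, the test has a harder time distinguishing Ha from H₀.
Since power = 1 − β and β increases, power decreases.

It decreases.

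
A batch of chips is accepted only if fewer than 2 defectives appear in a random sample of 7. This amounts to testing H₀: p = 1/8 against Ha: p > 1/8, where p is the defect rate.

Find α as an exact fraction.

α = P(reject H₀ | H₀ true) = P(S ≥ 2 | p = 1/8), S ~ Binomial(7, 1/8).
α = 1 − P(S ≤ 1) = 1 − 823543/1048576 = 225033/1048576.

225033/1048576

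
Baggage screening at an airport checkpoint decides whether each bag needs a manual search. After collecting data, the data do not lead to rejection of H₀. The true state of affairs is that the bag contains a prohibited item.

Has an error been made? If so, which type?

Type II error

The conventional null hypothesis here is that the bag contains no prohibited items.
H₀ was not rejected, but H₀ is actually false.
Failing to reject a false null hypothesis is a Type II error (false negative).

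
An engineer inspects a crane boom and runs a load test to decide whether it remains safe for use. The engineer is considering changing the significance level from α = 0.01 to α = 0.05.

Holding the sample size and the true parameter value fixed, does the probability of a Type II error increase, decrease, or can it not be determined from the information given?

It decreases.

Relaxing α lowers the evidence threshold; under Ha, outcomes that previously fell short now trigger rejection.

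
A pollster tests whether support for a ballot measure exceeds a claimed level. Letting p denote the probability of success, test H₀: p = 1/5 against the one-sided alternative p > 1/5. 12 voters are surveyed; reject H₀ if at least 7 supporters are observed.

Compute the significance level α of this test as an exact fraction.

952913/244140625

α = P(reject H₀ | H₀ true) = P(K ≥ 7 | p = 1/5), with K ~ Binomial(12, 1/5).
Adding the binomial terms for j = 7 through 12 with p = 1/5 yields 952913/244140625.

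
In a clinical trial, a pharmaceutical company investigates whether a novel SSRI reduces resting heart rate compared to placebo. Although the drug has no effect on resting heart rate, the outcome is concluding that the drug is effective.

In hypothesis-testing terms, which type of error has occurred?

The null hypothesis here is that the drug has no effect on resting heart rate.
'Concluding that the drug is effective' corresponds to rejecting H₀.
H₀ was rejected but H₀ is true — a Type I error (false positive).

Type I error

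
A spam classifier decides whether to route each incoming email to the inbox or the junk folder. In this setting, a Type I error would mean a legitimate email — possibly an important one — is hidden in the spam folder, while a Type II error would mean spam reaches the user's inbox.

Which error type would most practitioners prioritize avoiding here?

The Type I consequence (a legitimate email — possibly an important one — is hidden in the spam folder) is more severe than the Type II consequence (spam reaches the user's inbox).

Type I error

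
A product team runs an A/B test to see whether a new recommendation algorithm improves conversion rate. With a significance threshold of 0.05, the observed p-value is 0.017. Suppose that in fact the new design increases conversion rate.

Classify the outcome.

Neither — the decision is correct.

The conventional null hypothesis is that the new design has no effect on conversion rate.
Since p = 0.017 < α = 0.05, H₀ is rejected.
H₀ is false (actually the new design increases conversion rate).
The decision matches the true state — no error.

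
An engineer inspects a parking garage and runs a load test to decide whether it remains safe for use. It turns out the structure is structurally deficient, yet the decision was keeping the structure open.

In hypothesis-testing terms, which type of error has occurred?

Type II error

The null hypothesis here is that the structure meets the required load capacity (safe).
'Keeping the structure open' corresponds to failing to reject H₀.
H₀ was not rejected but H₀ is false — a Type II error (false negative).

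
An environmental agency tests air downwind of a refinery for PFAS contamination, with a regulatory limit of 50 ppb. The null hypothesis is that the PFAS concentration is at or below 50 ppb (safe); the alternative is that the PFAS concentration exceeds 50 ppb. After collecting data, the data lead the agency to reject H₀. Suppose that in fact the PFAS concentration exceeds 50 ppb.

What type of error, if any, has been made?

No error — this is a correct decision.

The test rejected a false H₀ — the decision matches the true state.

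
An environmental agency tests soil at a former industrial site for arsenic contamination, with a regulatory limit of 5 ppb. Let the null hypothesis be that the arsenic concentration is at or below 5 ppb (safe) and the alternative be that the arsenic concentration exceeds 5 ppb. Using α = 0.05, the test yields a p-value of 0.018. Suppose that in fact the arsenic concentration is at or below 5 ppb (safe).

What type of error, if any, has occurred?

Type I error

Since p = 0.018 < α = 0.05, H₀ is rejected.
H₀ is true (actually the arsenic concentration is at or below 5 ppb (safe)).
Rejecting a true H₀ is a Type I error.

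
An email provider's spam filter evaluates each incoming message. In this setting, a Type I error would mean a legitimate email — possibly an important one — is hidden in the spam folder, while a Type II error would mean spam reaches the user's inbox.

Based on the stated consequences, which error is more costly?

Type I error

The Type I consequence (a legitimate email — possibly an important one — is hidden in the spam folder) is more severe than the Type II consequence (spam reaches the user's inbox).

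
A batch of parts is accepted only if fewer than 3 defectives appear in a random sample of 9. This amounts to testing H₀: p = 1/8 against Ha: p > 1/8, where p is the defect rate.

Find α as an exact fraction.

3083341/33554432

α = P(reject H₀ | H₀ true) = P(X ≥ 3 | p = 1/8), X ~ Binomial(9, 1/8).
α = 1 − P(X ≤ 2) = 1 − 30471091/33554432 = 3083341/33554432.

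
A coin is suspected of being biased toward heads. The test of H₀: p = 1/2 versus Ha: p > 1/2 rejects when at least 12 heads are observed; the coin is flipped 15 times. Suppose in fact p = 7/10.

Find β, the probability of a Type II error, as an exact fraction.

A Type II error is failing to reject when Ha holds: with p = 7/10, β = P(K ≤ 11).
Adding the binomial probabilities P(K=0)+…+P(K=11) at p = 7/10 gives 87891509014119/125000000000000.

87891509014119/125000000000000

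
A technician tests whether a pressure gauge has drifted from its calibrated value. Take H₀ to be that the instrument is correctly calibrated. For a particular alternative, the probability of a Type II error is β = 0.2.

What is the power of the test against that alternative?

Power = 1 − β = 1 − 0.2 = 0.8.

0.8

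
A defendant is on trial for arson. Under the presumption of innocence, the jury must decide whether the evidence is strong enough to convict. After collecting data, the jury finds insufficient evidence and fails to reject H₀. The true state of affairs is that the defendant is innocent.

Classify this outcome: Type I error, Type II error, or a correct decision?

No error (correct decision).

The conventional null hypothesis here is that the defendant is innocent.
The test retained a true H₀ — the decision matches the true state.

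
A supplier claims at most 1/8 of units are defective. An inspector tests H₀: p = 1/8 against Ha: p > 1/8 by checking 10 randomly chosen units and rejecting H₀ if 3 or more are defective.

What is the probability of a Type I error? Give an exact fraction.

The significance level is the probability, assuming p = 1/8, of seeing 3 or more defectives in 10 draws.
Computing the lower-tail complement: 1 − 236356841/268435456 = 32078615/268435456.

32078615/268435456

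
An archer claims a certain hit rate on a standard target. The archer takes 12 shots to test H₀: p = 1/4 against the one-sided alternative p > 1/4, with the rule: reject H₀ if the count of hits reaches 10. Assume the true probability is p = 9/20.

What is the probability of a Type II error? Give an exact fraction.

812745962073749/819200000000000

Under the alternative p = 9/20, K ~ Binomial(12, 9/20); β is the probability the test does not reject, P(K < 10).
Summing C(12,j)·(9/20)^j·(11/20)^{12-j} for j = 0..9 gives 812745962073749/819200000000000.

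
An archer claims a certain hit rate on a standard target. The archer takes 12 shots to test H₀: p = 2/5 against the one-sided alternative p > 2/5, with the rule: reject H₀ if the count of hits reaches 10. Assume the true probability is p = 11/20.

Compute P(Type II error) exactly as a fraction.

A Type II error is failing to reject when Ha holds: with p = 11/20, β = P(K ≤ 9).
Adding the binomial probabilities P(K=0)+…+P(K=9) at p = 11/20 gives 784677287856069/819200000000000.

784677287856069/819200000000000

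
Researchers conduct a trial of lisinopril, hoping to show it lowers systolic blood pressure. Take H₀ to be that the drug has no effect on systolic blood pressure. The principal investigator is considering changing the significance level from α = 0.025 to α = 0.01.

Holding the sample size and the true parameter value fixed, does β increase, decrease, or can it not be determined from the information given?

Lowering α raises the bar for rejection; under Ha, the test now fails to reject on outcomes it previously would have rejected.

It increases.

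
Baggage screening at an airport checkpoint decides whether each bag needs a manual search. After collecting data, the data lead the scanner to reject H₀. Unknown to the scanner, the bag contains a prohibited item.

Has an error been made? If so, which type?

No error (correct decision).

The conventional null hypothesis here is that the bag contains no prohibited items.
The test rejected a false H₀ — the decision matches the true state.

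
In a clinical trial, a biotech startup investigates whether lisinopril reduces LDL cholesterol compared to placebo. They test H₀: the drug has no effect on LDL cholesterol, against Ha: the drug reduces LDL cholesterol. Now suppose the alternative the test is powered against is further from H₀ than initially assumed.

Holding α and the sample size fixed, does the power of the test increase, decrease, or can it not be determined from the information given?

The further the true parameter sits from the null value, the more of the Ha sampling distribution falls in the rejection region.
Since power = 1 − β and β decreases, power increases.

It increases.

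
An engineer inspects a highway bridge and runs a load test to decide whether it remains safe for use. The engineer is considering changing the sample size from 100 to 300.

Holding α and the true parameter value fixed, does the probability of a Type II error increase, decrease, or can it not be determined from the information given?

A larger sample reduces the standard error, pulling the sampling distribution under Ha further from the non-rejection region.

It decreases.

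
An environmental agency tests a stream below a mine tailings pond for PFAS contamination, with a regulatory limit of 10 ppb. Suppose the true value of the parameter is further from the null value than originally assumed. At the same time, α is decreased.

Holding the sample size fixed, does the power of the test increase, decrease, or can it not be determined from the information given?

Cannot be determined from the information given.

The first change alone would make β decrease; the second alone would make β increase. Which effect dominates depends on the magnitudes, which are not given.
Since power = 1 − β, the effect on power is likewise indeterminate.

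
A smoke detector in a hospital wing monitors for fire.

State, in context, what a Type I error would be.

With the conventional null hypothesis that there is no fire:
A Type I error is rejecting H₀ when H₀ is true.
Here that means sounding the alarm and evacuating the building when actually there is no fire.

A Type I error would mean concluding that there is a fire when in fact there is no fire.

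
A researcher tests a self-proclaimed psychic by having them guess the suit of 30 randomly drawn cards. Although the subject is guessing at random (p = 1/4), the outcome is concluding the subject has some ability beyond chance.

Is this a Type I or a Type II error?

Type I error

The null hypothesis here is that the subject is guessing at random (p = 1/4).
'Concluding the subject has some ability beyond chance' corresponds to rejecting H₀.
H₀ was rejected but H₀ is true — a Type I error (false positive).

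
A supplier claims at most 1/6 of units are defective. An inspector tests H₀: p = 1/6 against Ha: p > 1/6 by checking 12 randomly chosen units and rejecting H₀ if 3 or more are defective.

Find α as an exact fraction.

α = P(reject H₀ | H₀ true) = P(X ≥ 3 | p = 1/6), X ~ Binomial(12, 1/6).
Computing the lower-tail complement: 1 − 1474609375/2176782336 = 702172961/2176782336.

702172961/2176782336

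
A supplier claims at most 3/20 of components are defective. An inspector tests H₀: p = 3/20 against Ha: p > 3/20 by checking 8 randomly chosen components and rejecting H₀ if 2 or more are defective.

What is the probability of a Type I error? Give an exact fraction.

8776114407/25600000000

Under H₀, X ~ Binomial(8, 3/20); the Type I error rate is P(X ≥ 2).
Via the complement, α = 1 − Σ_{j=0}^{1} C(8,j)(3/20)^j(17/20)^{8-j} = 8776114407/25600000000.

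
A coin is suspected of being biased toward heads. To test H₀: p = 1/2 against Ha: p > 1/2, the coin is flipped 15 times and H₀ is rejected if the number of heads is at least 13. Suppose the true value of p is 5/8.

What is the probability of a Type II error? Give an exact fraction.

33725631854457/35184372088832

Under the alternative p = 5/8, Y ~ Binomial(15, 5/8); β is the probability the test does not reject, P(Y < 13).
Equivalently, β = 1 − P(Y ≥ 13) = 33725631854457/35184372088832.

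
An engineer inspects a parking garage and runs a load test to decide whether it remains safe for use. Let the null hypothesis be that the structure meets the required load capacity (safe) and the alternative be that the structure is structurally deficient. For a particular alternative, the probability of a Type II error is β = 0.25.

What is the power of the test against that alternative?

Power = 1 − β = 1 − 0.25 = 0.75.

0.75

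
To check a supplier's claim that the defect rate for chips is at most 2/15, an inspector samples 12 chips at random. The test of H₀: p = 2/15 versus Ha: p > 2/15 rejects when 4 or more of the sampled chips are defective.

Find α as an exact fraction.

558522837776/8649755859375

The significance level is the probability, assuming p = 2/15, of seeing 4 or more defectives in 12 draws.
Via the complement, α = 1 − Σ_{j=0}^{3} C(12,j)(2/15)^j(13/15)^{12-j} = 558522837776/8649755859375.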